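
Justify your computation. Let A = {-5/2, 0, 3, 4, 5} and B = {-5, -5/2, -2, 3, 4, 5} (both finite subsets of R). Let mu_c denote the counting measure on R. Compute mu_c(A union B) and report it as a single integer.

Counting measure on a finite set equals cardinality. By inclusion-exclusion, |A union B| = |A| + |B| - |A cap B|.
|A| = 5, |B| = 6, |A cap B| = 4.
So mu_c(A union B) = 5 + 6 - 4 = 7.

7


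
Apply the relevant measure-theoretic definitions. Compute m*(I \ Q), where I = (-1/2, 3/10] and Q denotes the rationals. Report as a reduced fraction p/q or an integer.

The interval I = (-1/2, 3/10] has m(I) = 3/10 - (-1/2) = 4/5 (endpoints are measure-zero, so open/closed/half-open agree). Write I = (I cap Q) u (I \ Q). The rationals in I are countable, so m*(I cap Q) = 0 (cover each rational by intervals whose total length is arbitrarily small). By countable subadditivity m*(I) <= m*(I cap Q) + m*(I \ Q), hence m*(I \ Q) >= m(I) = 4/5. The reverse inequality m*(I \ Q) <= m*(I) = 4/5 is trivial since (I \ Q) is a subset of I. Therefore m*(I \ Q) = 4/5.

4/5


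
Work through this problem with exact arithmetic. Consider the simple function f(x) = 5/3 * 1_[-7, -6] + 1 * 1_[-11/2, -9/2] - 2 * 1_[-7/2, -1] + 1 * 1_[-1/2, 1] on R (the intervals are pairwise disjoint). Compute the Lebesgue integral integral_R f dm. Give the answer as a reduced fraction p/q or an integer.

For a simple function f = sum_i c_i * 1_{A_i} with disjoint A_i,
  integral f dm = sum_i c_i * m(A_i).
Lengths of the A_i:
  m(A_1) = -6 - (-7) = 1.
  m(A_2) = -9/2 - (-11/2) = 1.
  m(A_3) = -1 - (-7/2) = 5/2.
  m(A_4) = 1 - (-1/2) = 3/2.
Contributions c_i * m(A_i):
  (5/3) * (1) = 5/3.
  (1) * (1) = 1.
  (-2) * (5/2) = -5.
  (1) * (3/2) = 3/2.
Total: 5/3 + 1 - 5 + 3/2 = -5/6.

-5/6


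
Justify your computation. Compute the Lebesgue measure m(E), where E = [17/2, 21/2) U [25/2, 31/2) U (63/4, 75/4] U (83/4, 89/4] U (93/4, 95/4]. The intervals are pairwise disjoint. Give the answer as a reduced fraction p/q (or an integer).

For pairwise disjoint intervals, m(union_i I_i) = sum_i m(I_i),
and m is invariant under swapping open/closed endpoints (single points have measure 0).
So m(E) = sum_i (b_i - a_i).
  I_1 has length 21/2 - 17/2 = 2.
  I_2 has length 31/2 - 25/2 = 3.
  I_3 has length 75/4 - 63/4 = 3.
  I_4 has length 89/4 - 83/4 = 3/2.
  I_5 has length 95/4 - 93/4 = 1/2.
Summing:
  m(E) = 2 + 3 + 3 + 3/2 + 1/2 = 10.

10


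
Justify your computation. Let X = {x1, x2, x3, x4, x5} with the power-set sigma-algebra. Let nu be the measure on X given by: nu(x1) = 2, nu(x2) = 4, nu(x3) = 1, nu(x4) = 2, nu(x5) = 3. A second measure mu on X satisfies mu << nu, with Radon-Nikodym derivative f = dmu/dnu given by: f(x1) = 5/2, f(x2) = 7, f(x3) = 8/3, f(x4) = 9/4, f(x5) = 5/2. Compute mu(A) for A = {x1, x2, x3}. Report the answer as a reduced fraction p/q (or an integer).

By the defining property of the Radon-Nikodym derivative, for every measurable set A,
  mu(A) = integral_A f dnu.
Since nu is a discrete measure concentrated on the atoms of X, the integral over A reduces to the sum
  mu(A) = sum_{x in A} f(x) * nu({x}).
Computing each term:
  x1: f(x1) * nu(x1) = 5/2 * 2 = 5.
  x2: f(x2) * nu(x2) = 7 * 4 = 28.
  x3: f(x3) * nu(x3) = 8/3 * 1 = 8/3.
Summing: mu(A) = 5 + 28 + 8/3 = 107/3.

107/3


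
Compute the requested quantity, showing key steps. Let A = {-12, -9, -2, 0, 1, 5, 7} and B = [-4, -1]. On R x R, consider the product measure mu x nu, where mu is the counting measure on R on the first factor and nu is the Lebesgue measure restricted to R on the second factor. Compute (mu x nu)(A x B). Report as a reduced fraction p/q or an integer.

For a measurable rectangle A x B, the product measure satisfies
  (mu x nu)(A x B) = mu(A) * nu(B).
  mu(A) = 7.
  nu(B) = 3.
  (mu x nu)(A x B) = 7 * 3 = 21.

21


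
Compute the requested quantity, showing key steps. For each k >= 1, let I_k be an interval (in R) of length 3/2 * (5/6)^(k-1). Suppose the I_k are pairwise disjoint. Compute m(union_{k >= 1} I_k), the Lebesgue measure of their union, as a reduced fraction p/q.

By countable additivity of the Lebesgue measure on pairwise disjoint measurable sets,
  m(union_{k >= 1} I_k) = sum_{k >= 1} m(I_k) = sum_{k >= 1} a * r^(k-1),
  with a = 3/2 and r = 5/6.
Since 0 < r = 5/6 < 1, the geometric series converges:
  sum_{k >= 1} a * r^(k-1) = a / (1 - r).
  = 3/2 / (1 - 5/6)
  = 3/2 / (1/6)
  = 9.

9


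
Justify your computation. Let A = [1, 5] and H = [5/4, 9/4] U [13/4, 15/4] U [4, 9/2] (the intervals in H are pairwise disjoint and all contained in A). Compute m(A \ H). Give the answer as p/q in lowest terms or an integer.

The ambient interval has length m(A) = 5 - 1 = 4.
Since the holes are disjoint and sit inside A, by finite additivity
  m(H) = sum_i (b_i - a_i), and m(A \ H) = m(A) - m(H).
Computing the hole measures:
  m(H_1) = 9/4 - 5/4 = 1.
  m(H_2) = 15/4 - 13/4 = 1/2.
  m(H_3) = 9/2 - 4 = 1/2.
Summed: m(H) = 1 + 1/2 + 1/2 = 2.
So m(A \ H) = 4 - 2 = 2.

2


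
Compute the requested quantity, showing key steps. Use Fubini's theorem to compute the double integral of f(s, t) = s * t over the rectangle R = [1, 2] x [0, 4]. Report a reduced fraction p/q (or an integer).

f(s, t) is a tensor product of a function of s and a function of t, and both factors are bounded continuous (hence Lebesgue integrable) on the rectangle, so Fubini's theorem applies:
  integral_R f d(m x m) = (integral_a1^b1 s ds) * (integral_a2^b2 t dt).
Inner integral in s: integral_{1}^{2} s ds = (2^2 - 1^2)/2
  = 3/2.
Inner integral in t: integral_{0}^{4} t dt = (4^2 - 0^2)/2
  = 8.
Product: (3/2) * (8) = 12.

12


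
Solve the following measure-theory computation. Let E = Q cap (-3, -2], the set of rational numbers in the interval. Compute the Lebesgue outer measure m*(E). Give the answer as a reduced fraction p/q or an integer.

E = Q cap (-3, -2] is a subset of Q, which is countable. Enumerate Q = {q_1, q_2, ...}; for any eps > 0, cover q_k by the open interval (q_k - eps/2^(k+1), q_k + eps/2^(k+1)), of length eps/2^k. The total cover length is sum_{k>=1} eps/2^k = eps. Hence m*(E) <= m*(Q) <= eps for every eps > 0, and since outer measure is non-negative, m*(E) = 0.

0


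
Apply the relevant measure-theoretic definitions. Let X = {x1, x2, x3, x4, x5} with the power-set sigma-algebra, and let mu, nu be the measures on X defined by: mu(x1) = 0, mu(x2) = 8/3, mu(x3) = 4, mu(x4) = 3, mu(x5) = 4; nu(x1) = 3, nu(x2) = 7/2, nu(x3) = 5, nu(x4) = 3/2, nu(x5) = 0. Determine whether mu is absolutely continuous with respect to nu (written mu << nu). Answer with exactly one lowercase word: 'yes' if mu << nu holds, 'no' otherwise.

mu << nu means: every nu-null measurable set is also mu-null; equivalently, for every atom x, if nu({x}) = 0 then mu({x}) = 0.
Checking each atom:
  x1: nu = 3 > 0 -> no constraint.
  x2: nu = 7/2 > 0 -> no constraint.
  x3: nu = 5 > 0 -> no constraint.
  x4: nu = 3/2 > 0 -> no constraint.
  x5: nu = 0, mu = 4 > 0 -> violates mu << nu.
The atom(s) x5 violate the condition (nu = 0 but mu > 0). Therefore mu is NOT absolutely continuous w.r.t. nu.

no


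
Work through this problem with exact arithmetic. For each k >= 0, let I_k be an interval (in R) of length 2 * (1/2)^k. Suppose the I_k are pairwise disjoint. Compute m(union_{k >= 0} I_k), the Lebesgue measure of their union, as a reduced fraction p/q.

By countable additivity of the Lebesgue measure on pairwise disjoint measurable sets,
  m(union_{k >= 0} I_k) = sum_{k >= 0} m(I_k) = sum_{k >= 0} a * r^k,
  with a = 2 and r = 1/2.
Since 0 < r = 1/2 < 1, the geometric series converges:
  sum_{k >= 0} a * r^k = a / (1 - r).
  = 2 / (1 - 1/2)
  = 2 / (1/2)
  = 4.

4


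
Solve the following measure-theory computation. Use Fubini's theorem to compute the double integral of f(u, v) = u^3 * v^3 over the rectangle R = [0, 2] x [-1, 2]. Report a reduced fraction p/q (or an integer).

f(u, v) is a tensor product of a function of u and a function of v, and both factors are bounded continuous (hence Lebesgue integrable) on the rectangle, so Fubini's theorem applies:
  integral_R f d(m x m) = (integral_a1^b1 u^3 du) * (integral_a2^b2 v^3 dv).
Inner integral in u: integral_{0}^{2} u^3 du = (2^4 - 0^4)/4
  = 4.
Inner integral in v: integral_{-1}^{2} v^3 dv = (2^4 - (-1)^4)/4
  = 15/4.
Product: (4) * (15/4) = 15.

15


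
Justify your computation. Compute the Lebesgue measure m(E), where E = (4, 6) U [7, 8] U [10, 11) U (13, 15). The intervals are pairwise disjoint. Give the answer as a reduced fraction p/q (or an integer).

For pairwise disjoint intervals, m(union_i I_i) = sum_i m(I_i),
and m is invariant under swapping open/closed endpoints (single points have measure 0).
So m(E) = sum_i (b_i - a_i).
  I_1 has length 6 - 4 = 2.
  I_2 has length 8 - 7 = 1.
  I_3 has length 11 - 10 = 1.
  I_4 has length 15 - 13 = 2.
Summing:
  m(E) = 2 + 1 + 1 + 2 = 6.

6


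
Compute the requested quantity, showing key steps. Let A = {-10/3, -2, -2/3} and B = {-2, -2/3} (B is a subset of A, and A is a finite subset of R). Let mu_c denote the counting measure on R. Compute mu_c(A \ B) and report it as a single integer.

Counting measure assigns mu_c(E) = |E| (number of elements) when E is finite. For B subset A, A \ B is the set of elements of A not in B, so |A \ B| = |A| - |B|.
|A| = 3, |B| = 2, so mu_c(A \ B) = 3 - 2 = 1.

1


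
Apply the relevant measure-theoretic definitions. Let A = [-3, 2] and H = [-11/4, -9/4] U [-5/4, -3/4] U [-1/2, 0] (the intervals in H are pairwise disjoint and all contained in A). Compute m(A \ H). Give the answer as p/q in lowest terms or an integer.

The ambient interval has length m(A) = 2 - (-3) = 5.
Since the holes are disjoint and sit inside A, by finite additivity
  m(H) = sum_i (b_i - a_i), and m(A \ H) = m(A) - m(H).
Computing the hole measures:
  m(H_1) = -9/4 - (-11/4) = 1/2.
  m(H_2) = -3/4 - (-5/4) = 1/2.
  m(H_3) = 0 - (-1/2) = 1/2.
Summed: m(H) = 1/2 + 1/2 + 1/2 = 3/2.
So m(A \ H) = 5 - 3/2 = 7/2.

7/2


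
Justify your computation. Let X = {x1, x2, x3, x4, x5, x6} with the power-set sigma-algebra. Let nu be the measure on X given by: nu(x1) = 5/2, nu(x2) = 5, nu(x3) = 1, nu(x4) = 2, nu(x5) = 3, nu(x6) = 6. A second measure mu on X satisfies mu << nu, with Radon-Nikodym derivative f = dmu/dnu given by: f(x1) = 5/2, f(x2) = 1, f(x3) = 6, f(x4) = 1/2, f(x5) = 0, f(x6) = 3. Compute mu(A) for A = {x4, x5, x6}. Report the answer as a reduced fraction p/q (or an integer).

By the defining property of the Radon-Nikodym derivative, for every measurable set A,
  mu(A) = integral_A f dnu.
Since nu is a discrete measure concentrated on the atoms of X, the integral over A reduces to the sum
  mu(A) = sum_{x in A} f(x) * nu({x}).
Computing each term:
  x4: f(x4) * nu(x4) = 1/2 * 2 = 1.
  x5: f(x5) * nu(x5) = 0 * 3 = 0.
  x6: f(x6) * nu(x6) = 3 * 6 = 18.
Summing: mu(A) = 1 + 0 + 18 = 19.

19


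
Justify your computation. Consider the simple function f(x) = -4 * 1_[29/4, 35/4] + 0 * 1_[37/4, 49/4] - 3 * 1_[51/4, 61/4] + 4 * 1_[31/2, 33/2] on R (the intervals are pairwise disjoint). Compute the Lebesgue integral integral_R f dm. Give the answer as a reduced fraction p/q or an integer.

For a simple function f = sum_i c_i * 1_{A_i} with disjoint A_i,
  integral f dm = sum_i c_i * m(A_i).
Lengths of the A_i:
  m(A_1) = 35/4 - 29/4 = 3/2.
  m(A_2) = 49/4 - 37/4 = 3.
  m(A_3) = 61/4 - 51/4 = 5/2.
  m(A_4) = 33/2 - 31/2 = 1.
Contributions c_i * m(A_i):
  (-4) * (3/2) = -6.
  (0) * (3) = 0.
  (-3) * (5/2) = -15/2.
  (4) * (1) = 4.
Total: -6 + 0 - 15/2 + 4 = -19/2.

-19/2


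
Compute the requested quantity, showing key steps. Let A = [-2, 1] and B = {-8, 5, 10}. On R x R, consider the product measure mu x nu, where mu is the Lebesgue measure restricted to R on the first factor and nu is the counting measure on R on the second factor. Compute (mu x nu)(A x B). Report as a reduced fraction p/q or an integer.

For a measurable rectangle A x B, the product measure satisfies
  (mu x nu)(A x B) = mu(A) * nu(B).
  mu(A) = 3.
  nu(B) = 3.
  (mu x nu)(A x B) = 3 * 3 = 9.

9


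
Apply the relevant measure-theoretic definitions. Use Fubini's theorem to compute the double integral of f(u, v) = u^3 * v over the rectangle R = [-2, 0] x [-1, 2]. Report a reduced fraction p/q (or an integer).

f(u, v) is a tensor product of a function of u and a function of v, and both factors are bounded continuous (hence Lebesgue integrable) on the rectangle, so Fubini's theorem applies:
  integral_R f d(m x m) = (integral_a1^b1 u^3 du) * (integral_a2^b2 v dv).
Inner integral in u: integral_{-2}^{0} u^3 du = (0^4 - (-2)^4)/4
  = -4.
Inner integral in v: integral_{-1}^{2} v dv = (2^2 - (-1)^2)/2
  = 3/2.
Product: (-4) * (3/2) = -6.

-6


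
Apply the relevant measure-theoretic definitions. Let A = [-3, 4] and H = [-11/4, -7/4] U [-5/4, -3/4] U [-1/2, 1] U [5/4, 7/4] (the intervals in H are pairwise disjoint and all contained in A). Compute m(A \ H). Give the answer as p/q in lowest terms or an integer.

The ambient interval has length m(A) = 4 - (-3) = 7.
Since the holes are disjoint and sit inside A, by finite additivity
  m(H) = sum_i (b_i - a_i), and m(A \ H) = m(A) - m(H).
Computing the hole measures:
  m(H_1) = -7/4 - (-11/4) = 1.
  m(H_2) = -3/4 - (-5/4) = 1/2.
  m(H_3) = 1 - (-1/2) = 3/2.
  m(H_4) = 7/4 - 5/4 = 1/2.
Summed: m(H) = 1 + 1/2 + 3/2 + 1/2 = 7/2.
So m(A \ H) = 7 - 7/2 = 7/2.

7/2


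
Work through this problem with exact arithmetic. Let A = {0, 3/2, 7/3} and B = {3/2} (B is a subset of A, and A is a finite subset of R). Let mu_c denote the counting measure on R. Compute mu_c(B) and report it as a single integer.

Counting measure assigns mu_c(E) = |E| (number of elements) when E is finite.
B has 1 element(s), so mu_c(B) = 1.

1


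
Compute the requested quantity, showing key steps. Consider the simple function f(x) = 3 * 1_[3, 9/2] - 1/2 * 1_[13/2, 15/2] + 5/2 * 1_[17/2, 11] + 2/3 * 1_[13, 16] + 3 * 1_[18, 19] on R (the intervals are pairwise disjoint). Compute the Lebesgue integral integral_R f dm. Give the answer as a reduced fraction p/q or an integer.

For a simple function f = sum_i c_i * 1_{A_i} with disjoint A_i,
  integral f dm = sum_i c_i * m(A_i).
Lengths of the A_i:
  m(A_1) = 9/2 - 3 = 3/2.
  m(A_2) = 15/2 - 13/2 = 1.
  m(A_3) = 11 - 17/2 = 5/2.
  m(A_4) = 16 - 13 = 3.
  m(A_5) = 19 - 18 = 1.
Contributions c_i * m(A_i):
  (3) * (3/2) = 9/2.
  (-1/2) * (1) = -1/2.
  (5/2) * (5/2) = 25/4.
  (2/3) * (3) = 2.
  (3) * (1) = 3.
Total: 9/2 - 1/2 + 25/4 + 2 + 3 = 61/4.

61/4


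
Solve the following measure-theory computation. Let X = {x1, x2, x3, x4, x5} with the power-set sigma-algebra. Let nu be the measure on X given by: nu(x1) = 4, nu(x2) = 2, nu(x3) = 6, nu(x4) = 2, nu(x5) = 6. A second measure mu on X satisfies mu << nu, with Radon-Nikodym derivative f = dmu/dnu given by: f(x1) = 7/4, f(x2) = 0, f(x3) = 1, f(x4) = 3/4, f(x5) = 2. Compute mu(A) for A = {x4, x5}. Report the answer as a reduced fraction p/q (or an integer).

By the defining property of the Radon-Nikodym derivative, for every measurable set A,
  mu(A) = integral_A f dnu.
Since nu is a discrete measure concentrated on the atoms of X, the integral over A reduces to the sum
  mu(A) = sum_{x in A} f(x) * nu({x}).
Computing each term:
  x4: f(x4) * nu(x4) = 3/4 * 2 = 3/2.
  x5: f(x5) * nu(x5) = 2 * 6 = 12.
Summing: mu(A) = 3/2 + 12 = 27/2.

27/2


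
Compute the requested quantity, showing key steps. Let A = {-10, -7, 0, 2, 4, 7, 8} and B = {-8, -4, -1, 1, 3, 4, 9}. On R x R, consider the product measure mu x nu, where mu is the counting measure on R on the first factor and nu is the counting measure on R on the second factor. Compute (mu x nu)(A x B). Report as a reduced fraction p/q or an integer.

For a measurable rectangle A x B, the product measure satisfies
  (mu x nu)(A x B) = mu(A) * nu(B).
  mu(A) = 7.
  nu(B) = 7.
  (mu x nu)(A x B) = 7 * 7 = 49.

49


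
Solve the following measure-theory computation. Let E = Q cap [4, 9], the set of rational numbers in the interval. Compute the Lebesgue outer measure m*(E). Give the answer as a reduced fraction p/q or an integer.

Q cap [4, 9] is countable; list its elements as q_1, q_2, ... . Fix eps > 0 and cover the k-th point by an interval of length eps * 2^(-k). The cover has total length eps * sum_{k>=1} 2^(-k) = eps, so by definition of outer measure m*(Q cap [4, 9]) <= eps. Since eps was arbitrary and m* >= 0, the outer measure is 0.

0


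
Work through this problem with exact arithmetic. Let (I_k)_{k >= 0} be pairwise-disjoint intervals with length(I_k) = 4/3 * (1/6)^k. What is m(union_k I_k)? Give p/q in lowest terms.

By countable additivity of the Lebesgue measure on pairwise disjoint measurable sets,
  m(union_{k >= 0} I_k) = sum_{k >= 0} m(I_k) = sum_{k >= 0} a * r^k,
  with a = 4/3 and r = 1/6.
Since 0 < r = 1/6 < 1, the geometric series converges:
  sum_{k >= 0} a * r^k = a / (1 - r).
  = 4/3 / (1 - 1/6)
  = 4/3 / (5/6)
  = 8/5.

8/5


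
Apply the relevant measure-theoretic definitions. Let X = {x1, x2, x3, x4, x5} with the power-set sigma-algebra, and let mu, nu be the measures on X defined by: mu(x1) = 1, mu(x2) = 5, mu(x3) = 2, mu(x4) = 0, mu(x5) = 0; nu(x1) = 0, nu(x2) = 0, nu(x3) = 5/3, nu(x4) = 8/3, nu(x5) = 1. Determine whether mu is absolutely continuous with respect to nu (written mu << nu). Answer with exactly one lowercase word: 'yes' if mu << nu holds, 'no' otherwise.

mu << nu means: every nu-null measurable set is also mu-null; equivalently, for every atom x, if nu({x}) = 0 then mu({x}) = 0.
Checking each atom:
  x1: nu = 0, mu = 1 > 0 -> violates mu << nu.
  x2: nu = 0, mu = 5 > 0 -> violates mu << nu.
  x3: nu = 5/3 > 0 -> no constraint.
  x4: nu = 8/3 > 0 -> no constraint.
  x5: nu = 1 > 0 -> no constraint.
The atom(s) x1, x2 violate the condition (nu = 0 but mu > 0). Therefore mu is NOT absolutely continuous w.r.t. nu.

no


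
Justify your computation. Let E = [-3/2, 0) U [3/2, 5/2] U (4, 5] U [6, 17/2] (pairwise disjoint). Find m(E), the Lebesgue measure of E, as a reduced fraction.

For pairwise disjoint intervals, m(union_i I_i) = sum_i m(I_i),
and m is invariant under swapping open/closed endpoints (single points have measure 0).
So m(E) = sum_i (b_i - a_i).
  I_1 has length 0 - (-3/2) = 3/2.
  I_2 has length 5/2 - 3/2 = 1.
  I_3 has length 5 - 4 = 1.
  I_4 has length 17/2 - 6 = 5/2.
Summing:
  m(E) = 3/2 + 1 + 1 + 5/2 = 6.

6


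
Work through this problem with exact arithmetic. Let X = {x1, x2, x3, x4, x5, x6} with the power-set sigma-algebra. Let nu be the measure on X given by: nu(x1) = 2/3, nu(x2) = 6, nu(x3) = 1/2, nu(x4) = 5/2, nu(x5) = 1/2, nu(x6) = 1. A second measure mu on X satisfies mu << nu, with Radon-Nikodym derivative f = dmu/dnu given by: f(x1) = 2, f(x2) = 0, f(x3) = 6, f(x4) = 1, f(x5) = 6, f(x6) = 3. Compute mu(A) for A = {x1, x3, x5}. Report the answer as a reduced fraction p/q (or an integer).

By the defining property of the Radon-Nikodym derivative, for every measurable set A,
  mu(A) = integral_A f dnu.
Since nu is a discrete measure concentrated on the atoms of X, the integral over A reduces to the sum
  mu(A) = sum_{x in A} f(x) * nu({x}).
Computing each term:
  x1: f(x1) * nu(x1) = 2 * 2/3 = 4/3.
  x3: f(x3) * nu(x3) = 6 * 1/2 = 3.
  x5: f(x5) * nu(x5) = 6 * 1/2 = 3.
Summing: mu(A) = 4/3 + 3 + 3 = 22/3.

22/3


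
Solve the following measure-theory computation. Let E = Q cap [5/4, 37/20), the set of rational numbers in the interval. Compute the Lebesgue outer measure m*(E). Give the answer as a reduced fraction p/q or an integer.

The set Q cap [5/4, 37/20) is countable (a subset of the countable set Q). Lebesgue outer measure of any countable set is 0: each singleton {q} has m*({q}) = 0, and by countable subadditivity m*(union_k {q_k}) <= sum_k m*({q_k}) = sum_k 0 = 0. The reverse inequality m*(E) >= 0 is automatic. So m*(Q cap [5/4, 37/20)) = 0.

0


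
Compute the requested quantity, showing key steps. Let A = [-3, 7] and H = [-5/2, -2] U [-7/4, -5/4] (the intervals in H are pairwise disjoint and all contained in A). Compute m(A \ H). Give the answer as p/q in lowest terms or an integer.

The ambient interval has length m(A) = 7 - (-3) = 10.
Since the holes are disjoint and sit inside A, by finite additivity
  m(H) = sum_i (b_i - a_i), and m(A \ H) = m(A) - m(H).
Computing the hole measures:
  m(H_1) = -2 - (-5/2) = 1/2.
  m(H_2) = -5/4 - (-7/4) = 1/2.
Summed: m(H) = 1/2 + 1/2 = 1.
So m(A \ H) = 10 - 1 = 9.

9


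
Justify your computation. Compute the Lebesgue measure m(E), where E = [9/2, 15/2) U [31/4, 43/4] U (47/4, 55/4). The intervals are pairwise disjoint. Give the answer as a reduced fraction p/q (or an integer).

For pairwise disjoint intervals, m(union_i I_i) = sum_i m(I_i),
and m is invariant under swapping open/closed endpoints (single points have measure 0).
So m(E) = sum_i (b_i - a_i).
  I_1 has length 15/2 - 9/2 = 3.
  I_2 has length 43/4 - 31/4 = 3.
  I_3 has length 55/4 - 47/4 = 2.
Summing:
  m(E) = 3 + 3 + 2 = 8.

8


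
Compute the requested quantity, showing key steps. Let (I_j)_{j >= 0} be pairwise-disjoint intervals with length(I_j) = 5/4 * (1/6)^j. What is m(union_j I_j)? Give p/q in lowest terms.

By countable additivity of the Lebesgue measure on pairwise disjoint measurable sets,
  m(union_{j >= 0} I_j) = sum_{j >= 0} m(I_j) = sum_{j >= 0} a * r^j,
  with a = 5/4 and r = 1/6.
Since 0 < r = 1/6 < 1, the geometric series converges:
  sum_{j >= 0} a * r^j = a / (1 - r).
  = 5/4 / (1 - 1/6)
  = 5/4 / (5/6)
  = 3/2.

3/2


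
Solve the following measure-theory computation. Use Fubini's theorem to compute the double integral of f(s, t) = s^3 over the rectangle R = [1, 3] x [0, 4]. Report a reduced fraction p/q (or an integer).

f(s, t) is a tensor product of a function of s and a function of t, and both factors are bounded continuous (hence Lebesgue integrable) on the rectangle, so Fubini's theorem applies:
  integral_R f d(m x m) = (integral_a1^b1 s^3 ds) * (integral_a2^b2 1 dt).
Inner integral in s: integral_{1}^{3} s^3 ds = (3^4 - 1^4)/4
  = 20.
Inner integral in t: integral_{0}^{4} 1 dt = (4^1 - 0^1)/1
  = 4.
Product: (20) * (4) = 80.

80


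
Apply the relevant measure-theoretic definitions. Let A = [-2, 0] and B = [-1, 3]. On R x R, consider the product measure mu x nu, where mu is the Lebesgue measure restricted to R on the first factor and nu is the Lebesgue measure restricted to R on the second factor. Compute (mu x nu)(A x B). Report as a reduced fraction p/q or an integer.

For a measurable rectangle A x B, the product measure satisfies
  (mu x nu)(A x B) = mu(A) * nu(B).
  mu(A) = 2.
  nu(B) = 4.
  (mu x nu)(A x B) = 2 * 4 = 8.

8


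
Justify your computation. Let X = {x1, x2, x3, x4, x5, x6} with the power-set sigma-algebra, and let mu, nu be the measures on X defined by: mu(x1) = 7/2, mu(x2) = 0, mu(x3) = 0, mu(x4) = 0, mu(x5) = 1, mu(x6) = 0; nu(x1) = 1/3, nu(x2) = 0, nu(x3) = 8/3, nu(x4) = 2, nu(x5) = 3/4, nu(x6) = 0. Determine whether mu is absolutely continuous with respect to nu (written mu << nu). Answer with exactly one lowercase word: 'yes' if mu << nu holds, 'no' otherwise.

mu << nu means: every nu-null measurable set is also mu-null; equivalently, for every atom x, if nu({x}) = 0 then mu({x}) = 0.
Checking each atom:
  x1: nu = 1/3 > 0 -> no constraint.
  x2: nu = 0, mu = 0 -> consistent with mu << nu.
  x3: nu = 8/3 > 0 -> no constraint.
  x4: nu = 2 > 0 -> no constraint.
  x5: nu = 3/4 > 0 -> no constraint.
  x6: nu = 0, mu = 0 -> consistent with mu << nu.
No atom violates the condition. Therefore mu << nu.

yes


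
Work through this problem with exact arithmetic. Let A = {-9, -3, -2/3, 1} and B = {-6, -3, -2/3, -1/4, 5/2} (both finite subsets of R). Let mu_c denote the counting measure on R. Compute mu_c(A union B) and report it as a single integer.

Counting measure on a finite set equals cardinality. By inclusion-exclusion, |A union B| = |A| + |B| - |A cap B|.
|A| = 4, |B| = 5, |A cap B| = 2.
So mu_c(A union B) = 4 + 5 - 2 = 7.

7


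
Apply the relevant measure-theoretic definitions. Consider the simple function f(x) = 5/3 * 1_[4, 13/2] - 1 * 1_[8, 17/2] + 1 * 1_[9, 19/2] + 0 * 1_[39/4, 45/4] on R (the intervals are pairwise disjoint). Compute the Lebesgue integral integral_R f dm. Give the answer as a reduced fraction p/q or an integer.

For a simple function f = sum_i c_i * 1_{A_i} with disjoint A_i,
  integral f dm = sum_i c_i * m(A_i).
Lengths of the A_i:
  m(A_1) = 13/2 - 4 = 5/2.
  m(A_2) = 17/2 - 8 = 1/2.
  m(A_3) = 19/2 - 9 = 1/2.
  m(A_4) = 45/4 - 39/4 = 3/2.
Contributions c_i * m(A_i):
  (5/3) * (5/2) = 25/6.
  (-1) * (1/2) = -1/2.
  (1) * (1/2) = 1/2.
  (0) * (3/2) = 0.
Total: 25/6 - 1/2 + 1/2 + 0 = 25/6.

25/6


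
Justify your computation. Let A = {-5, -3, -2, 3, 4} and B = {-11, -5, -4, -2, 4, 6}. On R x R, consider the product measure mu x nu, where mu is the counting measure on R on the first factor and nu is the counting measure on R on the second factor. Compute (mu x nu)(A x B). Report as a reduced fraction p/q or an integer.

For a measurable rectangle A x B, the product measure satisfies
  (mu x nu)(A x B) = mu(A) * nu(B).
  mu(A) = 5.
  nu(B) = 6.
  (mu x nu)(A x B) = 5 * 6 = 30.

30


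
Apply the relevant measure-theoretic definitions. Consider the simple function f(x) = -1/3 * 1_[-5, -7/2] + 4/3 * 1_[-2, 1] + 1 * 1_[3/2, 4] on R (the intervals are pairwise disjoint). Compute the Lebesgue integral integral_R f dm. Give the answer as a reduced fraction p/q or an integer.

For a simple function f = sum_i c_i * 1_{A_i} with disjoint A_i,
  integral f dm = sum_i c_i * m(A_i).
Lengths of the A_i:
  m(A_1) = -7/2 - (-5) = 3/2.
  m(A_2) = 1 - (-2) = 3.
  m(A_3) = 4 - 3/2 = 5/2.
Contributions c_i * m(A_i):
  (-1/3) * (3/2) = -1/2.
  (4/3) * (3) = 4.
  (1) * (5/2) = 5/2.
Total: -1/2 + 4 + 5/2 = 6.

6


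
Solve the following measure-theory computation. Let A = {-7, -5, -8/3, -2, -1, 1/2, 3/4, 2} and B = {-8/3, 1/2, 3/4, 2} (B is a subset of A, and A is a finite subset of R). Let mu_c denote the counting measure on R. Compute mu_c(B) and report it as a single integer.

Counting measure assigns mu_c(E) = |E| (number of elements) when E is finite.
B has 4 element(s), so mu_c(B) = 4.

4


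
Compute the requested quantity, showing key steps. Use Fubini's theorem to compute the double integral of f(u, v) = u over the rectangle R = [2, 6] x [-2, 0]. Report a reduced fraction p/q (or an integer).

f(u, v) is a tensor product of a function of u and a function of v, and both factors are bounded continuous (hence Lebesgue integrable) on the rectangle, so Fubini's theorem applies:
  integral_R f d(m x m) = (integral_a1^b1 u du) * (integral_a2^b2 1 dv).
Inner integral in u: integral_{2}^{6} u du = (6^2 - 2^2)/2
  = 16.
Inner integral in v: integral_{-2}^{0} 1 dv = (0^1 - (-2)^1)/1
  = 2.
Product: (16) * (2) = 32.

32


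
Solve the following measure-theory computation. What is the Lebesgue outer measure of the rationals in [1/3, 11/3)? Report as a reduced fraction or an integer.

Q cap [1/3, 11/3) is countable; list its elements as q_1, q_2, ... . Fix eps > 0 and cover the k-th point by an interval of length eps * 2^(-k). The cover has total length eps * sum_{k>=1} 2^(-k) = eps, so by definition of outer measure m*(Q cap [1/3, 11/3)) <= eps. Since eps was arbitrary and m* >= 0, the outer measure is 0.

0


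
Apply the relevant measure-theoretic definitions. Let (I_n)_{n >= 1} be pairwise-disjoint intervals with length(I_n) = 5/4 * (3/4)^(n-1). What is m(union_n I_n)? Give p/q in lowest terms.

By countable additivity of the Lebesgue measure on pairwise disjoint measurable sets,
  m(union_{n >= 1} I_n) = sum_{n >= 1} m(I_n) = sum_{n >= 1} a * r^(n-1),
  with a = 5/4 and r = 3/4.
Since 0 < r = 3/4 < 1, the geometric series converges:
  sum_{n >= 1} a * r^(n-1) = a / (1 - r).
  = 5/4 / (1 - 3/4)
  = 5/4 / (1/4)
  = 5.

5


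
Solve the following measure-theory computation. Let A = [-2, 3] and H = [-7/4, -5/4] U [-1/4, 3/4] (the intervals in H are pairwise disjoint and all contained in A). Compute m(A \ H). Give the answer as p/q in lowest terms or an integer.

The ambient interval has length m(A) = 3 - (-2) = 5.
Since the holes are disjoint and sit inside A, by finite additivity
  m(H) = sum_i (b_i - a_i), and m(A \ H) = m(A) - m(H).
Computing the hole measures:
  m(H_1) = -5/4 - (-7/4) = 1/2.
  m(H_2) = 3/4 - (-1/4) = 1.
Summed: m(H) = 1/2 + 1 = 3/2.
So m(A \ H) = 5 - 3/2 = 7/2.

7/2


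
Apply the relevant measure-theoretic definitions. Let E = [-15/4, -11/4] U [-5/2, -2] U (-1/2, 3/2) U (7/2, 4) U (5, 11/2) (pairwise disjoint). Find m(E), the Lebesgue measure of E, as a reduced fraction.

For pairwise disjoint intervals, m(union_i I_i) = sum_i m(I_i),
and m is invariant under swapping open/closed endpoints (single points have measure 0).
So m(E) = sum_i (b_i - a_i).
  I_1 has length -11/4 - (-15/4) = 1.
  I_2 has length -2 - (-5/2) = 1/2.
  I_3 has length 3/2 - (-1/2) = 2.
  I_4 has length 4 - 7/2 = 1/2.
  I_5 has length 11/2 - 5 = 1/2.
Summing:
  m(E) = 1 + 1/2 + 2 + 1/2 + 1/2 = 9/2.

9/2


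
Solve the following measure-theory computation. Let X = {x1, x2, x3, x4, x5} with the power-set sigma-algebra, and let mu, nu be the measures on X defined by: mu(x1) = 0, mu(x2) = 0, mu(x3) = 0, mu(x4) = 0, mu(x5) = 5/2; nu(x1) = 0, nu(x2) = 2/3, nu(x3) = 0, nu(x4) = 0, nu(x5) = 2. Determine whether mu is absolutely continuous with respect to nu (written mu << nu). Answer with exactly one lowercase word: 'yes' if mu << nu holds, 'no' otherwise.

mu << nu means: every nu-null measurable set is also mu-null; equivalently, for every atom x, if nu({x}) = 0 then mu({x}) = 0.
Checking each atom:
  x1: nu = 0, mu = 0 -> consistent with mu << nu.
  x2: nu = 2/3 > 0 -> no constraint.
  x3: nu = 0, mu = 0 -> consistent with mu << nu.
  x4: nu = 0, mu = 0 -> consistent with mu << nu.
  x5: nu = 2 > 0 -> no constraint.
No atom violates the condition. Therefore mu << nu.

yes


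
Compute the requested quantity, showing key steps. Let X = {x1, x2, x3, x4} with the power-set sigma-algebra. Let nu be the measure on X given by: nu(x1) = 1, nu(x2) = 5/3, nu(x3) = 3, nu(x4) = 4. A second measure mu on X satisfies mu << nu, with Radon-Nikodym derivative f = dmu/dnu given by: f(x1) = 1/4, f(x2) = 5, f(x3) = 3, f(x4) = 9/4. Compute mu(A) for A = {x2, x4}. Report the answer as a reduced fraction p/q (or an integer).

By the defining property of the Radon-Nikodym derivative, for every measurable set A,
  mu(A) = integral_A f dnu.
Since nu is a discrete measure concentrated on the atoms of X, the integral over A reduces to the sum
  mu(A) = sum_{x in A} f(x) * nu({x}).
Computing each term:
  x2: f(x2) * nu(x2) = 5 * 5/3 = 25/3.
  x4: f(x4) * nu(x4) = 9/4 * 4 = 9.
Summing: mu(A) = 25/3 + 9 = 52/3.

52/3


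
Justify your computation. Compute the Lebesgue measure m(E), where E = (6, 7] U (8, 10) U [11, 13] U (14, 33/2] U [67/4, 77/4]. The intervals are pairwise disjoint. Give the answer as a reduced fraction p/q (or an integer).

For pairwise disjoint intervals, m(union_i I_i) = sum_i m(I_i),
and m is invariant under swapping open/closed endpoints (single points have measure 0).
So m(E) = sum_i (b_i - a_i).
  I_1 has length 7 - 6 = 1.
  I_2 has length 10 - 8 = 2.
  I_3 has length 13 - 11 = 2.
  I_4 has length 33/2 - 14 = 5/2.
  I_5 has length 77/4 - 67/4 = 5/2.
Summing:
  m(E) = 1 + 2 + 2 + 5/2 + 5/2 = 10.

10


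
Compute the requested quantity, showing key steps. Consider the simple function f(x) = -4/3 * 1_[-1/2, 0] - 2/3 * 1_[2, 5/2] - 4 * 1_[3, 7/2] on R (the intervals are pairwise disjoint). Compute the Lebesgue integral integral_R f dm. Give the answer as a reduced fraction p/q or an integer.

For a simple function f = sum_i c_i * 1_{A_i} with disjoint A_i,
  integral f dm = sum_i c_i * m(A_i).
Lengths of the A_i:
  m(A_1) = 0 - (-1/2) = 1/2.
  m(A_2) = 5/2 - 2 = 1/2.
  m(A_3) = 7/2 - 3 = 1/2.
Contributions c_i * m(A_i):
  (-4/3) * (1/2) = -2/3.
  (-2/3) * (1/2) = -1/3.
  (-4) * (1/2) = -2.
Total: -2/3 - 1/3 - 2 = -3.

-3


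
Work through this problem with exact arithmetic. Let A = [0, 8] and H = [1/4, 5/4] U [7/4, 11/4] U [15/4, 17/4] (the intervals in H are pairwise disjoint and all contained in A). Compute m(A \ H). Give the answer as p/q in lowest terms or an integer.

The ambient interval has length m(A) = 8 - 0 = 8.
Since the holes are disjoint and sit inside A, by finite additivity
  m(H) = sum_i (b_i - a_i), and m(A \ H) = m(A) - m(H).
Computing the hole measures:
  m(H_1) = 5/4 - 1/4 = 1.
  m(H_2) = 11/4 - 7/4 = 1.
  m(H_3) = 17/4 - 15/4 = 1/2.
Summed: m(H) = 1 + 1 + 1/2 = 5/2.
So m(A \ H) = 8 - 5/2 = 11/2.

11/2


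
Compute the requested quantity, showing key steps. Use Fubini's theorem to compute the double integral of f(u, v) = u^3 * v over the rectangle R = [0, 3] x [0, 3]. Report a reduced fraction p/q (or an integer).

f(u, v) is a tensor product of a function of u and a function of v, and both factors are bounded continuous (hence Lebesgue integrable) on the rectangle, so Fubini's theorem applies:
  integral_R f d(m x m) = (integral_a1^b1 u^3 du) * (integral_a2^b2 v dv).
Inner integral in u: integral_{0}^{3} u^3 du = (3^4 - 0^4)/4
  = 81/4.
Inner integral in v: integral_{0}^{3} v dv = (3^2 - 0^2)/2
  = 9/2.
Product: (81/4) * (9/2) = 729/8.

729/8


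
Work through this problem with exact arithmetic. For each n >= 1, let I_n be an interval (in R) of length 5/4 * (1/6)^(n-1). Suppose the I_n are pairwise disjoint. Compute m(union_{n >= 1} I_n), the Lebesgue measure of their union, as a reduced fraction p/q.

By countable additivity of the Lebesgue measure on pairwise disjoint measurable sets,
  m(union_{n >= 1} I_n) = sum_{n >= 1} m(I_n) = sum_{n >= 1} a * r^(n-1),
  with a = 5/4 and r = 1/6.
Since 0 < r = 1/6 < 1, the geometric series converges:
  sum_{n >= 1} a * r^(n-1) = a / (1 - r).
  = 5/4 / (1 - 1/6)
  = 5/4 / (5/6)
  = 3/2.

3/2


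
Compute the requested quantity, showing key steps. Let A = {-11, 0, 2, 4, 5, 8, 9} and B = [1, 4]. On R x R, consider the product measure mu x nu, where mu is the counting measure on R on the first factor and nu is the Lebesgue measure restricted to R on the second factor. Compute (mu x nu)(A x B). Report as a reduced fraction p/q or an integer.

For a measurable rectangle A x B, the product measure satisfies
  (mu x nu)(A x B) = mu(A) * nu(B).
  mu(A) = 7.
  nu(B) = 3.
  (mu x nu)(A x B) = 7 * 3 = 21.

21


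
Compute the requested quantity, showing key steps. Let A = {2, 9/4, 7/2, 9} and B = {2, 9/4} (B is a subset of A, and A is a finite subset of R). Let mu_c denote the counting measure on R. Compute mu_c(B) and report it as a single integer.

Counting measure assigns mu_c(E) = |E| (number of elements) when E is finite.
B has 2 element(s), so mu_c(B) = 2.

2


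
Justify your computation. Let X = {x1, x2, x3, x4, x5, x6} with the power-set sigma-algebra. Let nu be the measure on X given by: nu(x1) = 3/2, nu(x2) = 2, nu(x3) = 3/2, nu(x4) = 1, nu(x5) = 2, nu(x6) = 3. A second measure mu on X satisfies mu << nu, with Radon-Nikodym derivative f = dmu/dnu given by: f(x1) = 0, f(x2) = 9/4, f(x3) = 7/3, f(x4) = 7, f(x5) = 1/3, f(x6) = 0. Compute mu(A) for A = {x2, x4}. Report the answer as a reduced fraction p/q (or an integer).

By the defining property of the Radon-Nikodym derivative, for every measurable set A,
  mu(A) = integral_A f dnu.
Since nu is a discrete measure concentrated on the atoms of X, the integral over A reduces to the sum
  mu(A) = sum_{x in A} f(x) * nu({x}).
Computing each term:
  x2: f(x2) * nu(x2) = 9/4 * 2 = 9/2.
  x4: f(x4) * nu(x4) = 7 * 1 = 7.
Summing: mu(A) = 9/2 + 7 = 23/2.

23/2


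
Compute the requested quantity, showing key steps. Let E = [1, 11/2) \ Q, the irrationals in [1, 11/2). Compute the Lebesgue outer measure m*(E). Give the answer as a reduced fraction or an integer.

The interval I = [1, 11/2) has m(I) = 11/2 - 1 = 9/2 (endpoints are measure-zero, so open/closed/half-open agree). Write I = (I cap Q) u (I \ Q). The rationals in I are countable, so m*(I cap Q) = 0 (cover each rational by intervals whose total length is arbitrarily small). By countable subadditivity m*(I) <= m*(I cap Q) + m*(I \ Q), hence m*(I \ Q) >= m(I) = 9/2. The reverse inequality m*(I \ Q) <= m*(I) = 9/2 is trivial since (I \ Q) is a subset of I. Therefore m*(I \ Q) = 9/2.

9/2


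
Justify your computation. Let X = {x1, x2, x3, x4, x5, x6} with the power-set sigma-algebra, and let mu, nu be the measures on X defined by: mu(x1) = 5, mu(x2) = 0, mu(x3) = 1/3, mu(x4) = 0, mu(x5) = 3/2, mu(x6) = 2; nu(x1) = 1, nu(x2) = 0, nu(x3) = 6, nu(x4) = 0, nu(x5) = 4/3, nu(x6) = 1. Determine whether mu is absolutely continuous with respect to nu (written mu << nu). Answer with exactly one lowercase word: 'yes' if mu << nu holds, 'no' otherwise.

mu << nu means: every nu-null measurable set is also mu-null; equivalently, for every atom x, if nu({x}) = 0 then mu({x}) = 0.
Checking each atom:
  x1: nu = 1 > 0 -> no constraint.
  x2: nu = 0, mu = 0 -> consistent with mu << nu.
  x3: nu = 6 > 0 -> no constraint.
  x4: nu = 0, mu = 0 -> consistent with mu << nu.
  x5: nu = 4/3 > 0 -> no constraint.
  x6: nu = 1 > 0 -> no constraint.
No atom violates the condition. Therefore mu << nu.

yes


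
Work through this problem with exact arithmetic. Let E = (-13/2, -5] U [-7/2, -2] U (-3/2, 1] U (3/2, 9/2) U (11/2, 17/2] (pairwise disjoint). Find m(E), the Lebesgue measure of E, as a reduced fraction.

For pairwise disjoint intervals, m(union_i I_i) = sum_i m(I_i),
and m is invariant under swapping open/closed endpoints (single points have measure 0).
So m(E) = sum_i (b_i - a_i).
  I_1 has length -5 - (-13/2) = 3/2.
  I_2 has length -2 - (-7/2) = 3/2.
  I_3 has length 1 - (-3/2) = 5/2.
  I_4 has length 9/2 - 3/2 = 3.
  I_5 has length 17/2 - 11/2 = 3.
Summing:
  m(E) = 3/2 + 3/2 + 5/2 + 3 + 3 = 23/2.

23/2


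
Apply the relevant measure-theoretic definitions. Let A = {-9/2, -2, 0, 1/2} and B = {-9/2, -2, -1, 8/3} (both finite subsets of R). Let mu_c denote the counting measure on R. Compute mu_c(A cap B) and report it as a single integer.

Counting measure on a finite set equals cardinality. mu_c(A cap B) = |A cap B| (elements appearing in both).
Enumerating the elements of A that also lie in B gives 2 element(s).
So mu_c(A cap B) = 2.

2


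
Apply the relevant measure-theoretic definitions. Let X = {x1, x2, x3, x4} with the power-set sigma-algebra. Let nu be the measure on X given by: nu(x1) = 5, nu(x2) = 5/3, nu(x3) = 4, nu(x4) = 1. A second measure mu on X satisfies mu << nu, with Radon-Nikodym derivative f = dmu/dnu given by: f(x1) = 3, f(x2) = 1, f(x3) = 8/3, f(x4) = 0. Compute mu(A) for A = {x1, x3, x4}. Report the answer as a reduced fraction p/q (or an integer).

By the defining property of the Radon-Nikodym derivative, for every measurable set A,
  mu(A) = integral_A f dnu.
Since nu is a discrete measure concentrated on the atoms of X, the integral over A reduces to the sum
  mu(A) = sum_{x in A} f(x) * nu({x}).
Computing each term:
  x1: f(x1) * nu(x1) = 3 * 5 = 15.
  x3: f(x3) * nu(x3) = 8/3 * 4 = 32/3.
  x4: f(x4) * nu(x4) = 0 * 1 = 0.
Summing: mu(A) = 15 + 32/3 + 0 = 77/3.

77/3


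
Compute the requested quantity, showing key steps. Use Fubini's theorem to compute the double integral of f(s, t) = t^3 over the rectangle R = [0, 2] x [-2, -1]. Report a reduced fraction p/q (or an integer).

f(s, t) is a tensor product of a function of s and a function of t, and both factors are bounded continuous (hence Lebesgue integrable) on the rectangle, so Fubini's theorem applies:
  integral_R f d(m x m) = (integral_a1^b1 1 ds) * (integral_a2^b2 t^3 dt).
Inner integral in s: integral_{0}^{2} 1 ds = (2^1 - 0^1)/1
  = 2.
Inner integral in t: integral_{-2}^{-1} t^3 dt = ((-1)^4 - (-2)^4)/4
  = -15/4.
Product: (2) * (-15/4) = -15/2.

-15/2


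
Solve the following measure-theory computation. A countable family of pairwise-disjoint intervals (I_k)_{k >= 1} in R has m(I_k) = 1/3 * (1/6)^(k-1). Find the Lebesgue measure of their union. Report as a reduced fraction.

By countable additivity of the Lebesgue measure on pairwise disjoint measurable sets,
  m(union_{k >= 1} I_k) = sum_{k >= 1} m(I_k) = sum_{k >= 1} a * r^(k-1),
  with a = 1/3 and r = 1/6.
Since 0 < r = 1/6 < 1, the geometric series converges:
  sum_{k >= 1} a * r^(k-1) = a / (1 - r).
  = 1/3 / (1 - 1/6)
  = 1/3 / (5/6)
  = 2/5.

2/5
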